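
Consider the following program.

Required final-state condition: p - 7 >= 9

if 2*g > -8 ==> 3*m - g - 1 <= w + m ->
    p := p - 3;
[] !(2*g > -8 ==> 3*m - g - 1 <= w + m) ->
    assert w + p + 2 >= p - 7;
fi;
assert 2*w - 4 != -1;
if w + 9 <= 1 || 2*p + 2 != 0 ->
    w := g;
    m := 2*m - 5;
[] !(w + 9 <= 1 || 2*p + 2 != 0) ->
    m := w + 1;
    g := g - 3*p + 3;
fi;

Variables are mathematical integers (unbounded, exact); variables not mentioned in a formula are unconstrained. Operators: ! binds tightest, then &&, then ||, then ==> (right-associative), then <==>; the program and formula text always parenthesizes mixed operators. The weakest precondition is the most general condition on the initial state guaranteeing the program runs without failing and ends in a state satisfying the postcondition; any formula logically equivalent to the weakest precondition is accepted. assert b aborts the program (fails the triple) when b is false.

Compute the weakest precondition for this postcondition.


Working backward. After the program, the postcondition p - 7 >= 9 must hold; in canonical form it is p >= 16.
Then branch requires p >= 16; else branch requires p >= 16.
Before the if: ((w <= -8 || 2*p != -2) ==> p >= 16) && ((!(w <= -8 || 2*p != -2)) ==> p >= 16)
Before assert 2*w - 4 != -1: 2*w != 3 && ((w <= -8 || 2*p != -2) ==> p >= 16) && ((!(w <= -8 || 2*p != -2)) ==> p >= 16)
Then branch requires 2*w != 3 && ((w <= -8 || 2*p != 4) ==> p >= 19) && ((!(w <= -8 || 2*p != 4)) ==> p >= 19); else branch requires w >= -9 && 2*w != 3 && ((w <= -8 || 2*p != -2) ==> p >= 16) && ((!(w <= -8 || 2*p != -2)) ==> p >= 16).
Before the if: ((2*g > -8 ==> 2*m <= g + w + 1) ==> (2*w != 3 && ((w <= -8 || 2*p != 4) ==> p >= 19) && ((!(w <= -8 || 2*p != 4)) ==> p >= 19))) && ((!(2*g > -8 ==> 2*m <= g + w + 1)) ==> (w >= -9 && 2*w != 3 && ((w <= -8 || 2*p != -2) ==> p >= 16) && ((!(w <= -8 || 2*p != -2)) ==> p >= 16)))
Answer: WP = ((2*g > -8 ==> 2*m <= g + w + 1) ==> (2*w != 3 && ((w <= -8 || 2*p != 4) ==> p >= 19) && ((!(w <= -8 || 2*p != 4)) ==> p >= 19))) && ((!(2*g > -8 ==> 2*m <= g + w + 1)) ==> (w >= -9 && 2*w != 3 && ((w <= -8 || 2*p != -2) ==> p >= 16) && ((!(w <= -8 || 2*p != -2)) ==> p >= 16)))


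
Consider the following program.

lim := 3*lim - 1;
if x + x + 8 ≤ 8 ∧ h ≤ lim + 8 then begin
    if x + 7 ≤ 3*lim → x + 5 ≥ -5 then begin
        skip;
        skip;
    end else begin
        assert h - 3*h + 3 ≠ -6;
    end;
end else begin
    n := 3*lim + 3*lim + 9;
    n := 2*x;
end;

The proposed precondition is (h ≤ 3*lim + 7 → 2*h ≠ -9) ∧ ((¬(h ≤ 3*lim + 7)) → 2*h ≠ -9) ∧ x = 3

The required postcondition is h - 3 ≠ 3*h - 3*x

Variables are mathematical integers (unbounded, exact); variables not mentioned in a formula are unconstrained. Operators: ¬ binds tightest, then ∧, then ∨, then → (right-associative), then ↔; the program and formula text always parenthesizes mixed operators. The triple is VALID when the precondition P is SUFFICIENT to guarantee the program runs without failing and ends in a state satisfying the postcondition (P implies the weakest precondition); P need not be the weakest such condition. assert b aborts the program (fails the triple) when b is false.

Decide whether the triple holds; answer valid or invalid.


Working backward. After the program, the postcondition h - 3 ≠ 3*h - 3*x must hold; in canonical form it is 3*x ≠ 2*h + 3.
Then branch requires ((x ≤ 3*lim - 7 → x ≥ -10) → 3*x ≠ 2*h + 3) ∧ ((¬(x ≤ 3*lim - 7 → x ≥ -10)) → (2*h ≠ 9 ∧ 3*x ≠ 2*h + 3)); else branch requires 3*x ≠ 2*h + 3.
Before the if: ((2*x ≤ 0 ∧ h ≤ lim + 8) → (((x ≤ 3*lim - 7 → x ≥ -10) → 3*x ≠ 2*h + 3) ∧ ((¬(x ≤ 3*lim - 7 → x ≥ -10)) → (2*h ≠ 9 ∧ 3*x ≠ 2*h + 3)))) ∧ ((¬(2*x ≤ 0 ∧ h ≤ lim + 8)) → 3*x ≠ 2*h + 3)
Before lim := 3*lim - 1: ((2*x ≤ 0 ∧ h ≤ 3*lim + 7) → (((x ≤ 9*lim - 10 → x ≥ -10) → 3*x ≠ 2*h + 3) ∧ ((¬(x ≤ 9*lim - 10 → x ≥ -10)) → (2*h ≠ 9 ∧ 3*x ≠ 2*h + 3)))) ∧ ((¬(2*x ≤ 0 ∧ h ≤ 3*lim + 7)) → 3*x ≠ 2*h + 3)
The weakest precondition is ((2*x ≤ 0 ∧ h ≤ 3*lim + 7) → (((x ≤ 9*lim - 10 → x ≥ -10) → 3*x ≠ 2*h + 3) ∧ ((¬(x ≤ 9*lim - 10 → x ≥ -10)) → (2*h ≠ 9 ∧ 3*x ≠ 2*h + 3)))) ∧ ((¬(2*x ≤ 0 ∧ h ≤ 3*lim + 7)) → 3*x ≠ 2*h + 3).
Check whether (h ≤ 3*lim + 7 → 2*h ≠ -9) ∧ ((¬(h ≤ 3*lim + 7)) → 2*h ≠ -9) ∧ x = 3 implies it.
Countermodel: at the initial state h = 3, lim = 0, x = 3, the precondition holds but the weakest precondition fails.
Answer: invalid


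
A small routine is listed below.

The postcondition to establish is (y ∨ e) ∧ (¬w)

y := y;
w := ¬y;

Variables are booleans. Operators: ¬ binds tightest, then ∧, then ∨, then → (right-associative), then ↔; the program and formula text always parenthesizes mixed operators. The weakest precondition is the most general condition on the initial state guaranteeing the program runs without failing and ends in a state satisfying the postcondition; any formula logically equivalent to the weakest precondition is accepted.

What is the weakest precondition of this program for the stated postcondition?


Working backward. After the program, (y ∨ e) ∧ (¬w) must hold.
Before w := ¬y: (y ∨ e) ∧ y
Before y := y: (y ∨ e) ∧ y
Answer: WP = (y ∨ e) ∧ y


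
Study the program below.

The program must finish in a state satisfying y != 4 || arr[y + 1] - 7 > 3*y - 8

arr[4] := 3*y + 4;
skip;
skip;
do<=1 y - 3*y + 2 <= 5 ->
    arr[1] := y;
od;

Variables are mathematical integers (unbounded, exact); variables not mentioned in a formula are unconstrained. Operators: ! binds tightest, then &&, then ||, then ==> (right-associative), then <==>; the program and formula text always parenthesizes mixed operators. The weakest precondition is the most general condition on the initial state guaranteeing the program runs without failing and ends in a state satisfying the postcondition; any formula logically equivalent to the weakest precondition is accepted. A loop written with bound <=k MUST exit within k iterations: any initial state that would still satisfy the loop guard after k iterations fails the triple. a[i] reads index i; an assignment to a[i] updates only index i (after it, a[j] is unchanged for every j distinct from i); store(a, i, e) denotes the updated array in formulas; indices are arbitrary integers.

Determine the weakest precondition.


Working backward. After the program, the postcondition y != 4 || arr[y + 1] - 7 > 3*y - 8 must hold; in canonical form it is y != 4 || arr[y + 1] > 3*y - 1.
Before the loop (bound <=1), unroll the exhaustion recursion (WP_0 = exit-now case; WP_j = one more guarded iteration, up to j = 1):
  WP_0: (!(2*y >= -3)) && (y != 4 || arr[y + 1] > 3*y - 1)
  WP_1: (2*y >= -3 ==> ((!(2*y >= -3)) && (y != 4 || store(arr, 1, y)[y + 1] > 3*y - 1))) && ((!(2*y >= -3)) ==> (y != 4 || arr[y + 1] > 3*y - 1))
So before the loop: (2*y >= -3 ==> ((!(2*y >= -3)) && (y != 4 || store(arr, 1, y)[y + 1] > 3*y - 1))) && ((!(2*y >= -3)) ==> (y != 4 || arr[y + 1] > 3*y - 1))
Before skip: (2*y >= -3 ==> ((!(2*y >= -3)) && (y != 4 || store(arr, 1, y)[y + 1] > 3*y - 1))) && ((!(2*y >= -3)) ==> (y != 4 || arr[y + 1] > 3*y - 1))
Before skip: (2*y >= -3 ==> ((!(2*y >= -3)) && (y != 4 || store(arr, 1, y)[y + 1] > 3*y - 1))) && ((!(2*y >= -3)) ==> (y != 4 || arr[y + 1] > 3*y - 1))
Before arr[4] := 3*y + 4: (2*y >= -3 ==> ((!(2*y >= -3)) && (y != 4 || store(store(arr, 4, 3*y + 4), 1, y)[y + 1] > 3*y - 1))) && ((!(2*y >= -3)) ==> (y != 4 || store(arr, 4, 3*y + 4)[y + 1] > 3*y - 1))
Answer: WP = (2*y >= -3 ==> ((!(2*y >= -3)) && (y != 4 || store(store(arr, 4, 3*y + 4), 1, y)[y + 1] > 3*y - 1))) && ((!(2*y >= -3)) ==> (y != 4 || store(arr, 4, 3*y + 4)[y + 1] > 3*y - 1))


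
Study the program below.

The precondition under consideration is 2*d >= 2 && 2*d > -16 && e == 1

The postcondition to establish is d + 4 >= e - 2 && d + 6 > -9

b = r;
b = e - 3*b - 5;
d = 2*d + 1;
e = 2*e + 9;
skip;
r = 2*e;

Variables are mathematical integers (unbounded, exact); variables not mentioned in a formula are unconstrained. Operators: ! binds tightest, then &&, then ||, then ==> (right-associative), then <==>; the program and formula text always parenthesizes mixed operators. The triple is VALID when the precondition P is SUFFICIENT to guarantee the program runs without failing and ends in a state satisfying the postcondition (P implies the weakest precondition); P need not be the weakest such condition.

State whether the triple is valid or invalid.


Working backward. After the program, the postcondition d + 4 >= e - 2 && d + 6 > -9 must hold; in canonical form it is d >= e - 6 && d > -15.
Before r := 2*e: d >= e - 6 && d > -15
Before skip: d >= e - 6 && d > -15
Before e := 2*e + 9: d >= 2*e + 3 && d > -15
Before d := 2*d + 1: 2*d >= 2*e + 2 && 2*d > -16
Before b := e - 3*b - 5: 2*d >= 2*e + 2 && 2*d > -16
Before b := r: 2*d >= 2*e + 2 && 2*d > -16
The weakest precondition is 2*d >= 2*e + 2 && 2*d > -16.
Check whether 2*d >= 2 && 2*d > -16 && e == 1 implies it.
Countermodel: at the initial state d = 1, e = 1, the precondition holds but the weakest precondition fails.
Answer: invalid


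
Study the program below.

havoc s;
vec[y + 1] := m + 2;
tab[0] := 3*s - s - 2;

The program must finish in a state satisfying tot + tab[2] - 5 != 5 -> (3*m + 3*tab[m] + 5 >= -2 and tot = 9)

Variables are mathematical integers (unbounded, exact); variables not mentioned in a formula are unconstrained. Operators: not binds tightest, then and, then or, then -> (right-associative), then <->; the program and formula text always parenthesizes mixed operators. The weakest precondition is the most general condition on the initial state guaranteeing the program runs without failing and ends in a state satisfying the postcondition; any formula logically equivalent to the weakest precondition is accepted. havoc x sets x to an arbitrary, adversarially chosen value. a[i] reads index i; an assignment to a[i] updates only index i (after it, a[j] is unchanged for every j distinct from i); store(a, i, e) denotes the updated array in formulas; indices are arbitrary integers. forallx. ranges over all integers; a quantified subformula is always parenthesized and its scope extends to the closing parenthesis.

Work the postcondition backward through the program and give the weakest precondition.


Working backward. After the program, the postcondition tot + tab[2] - 5 != 5 -> (3*m + 3*tab[m] + 5 >= -2 and tot = 9) must hold; in canonical form it is tab[2] + tot != 10 -> (3*tab[m] + 3*m >= -7 and tot = 9).
Before tab[0] := 3*s - s - 2: tab[2] + tot != 10 -> (3*store(tab, 0, 2*s - 2)[m] + 3*m >= -7 and tot = 9)
Before vec[y + 1] := m + 2: tab[2] + tot != 10 -> (3*store(tab, 0, 2*s - 2)[m] + 3*m >= -7 and tot = 9)
Before havoc s: forall s_1. (tab[2] + tot != 10 -> (3*store(tab, 0, 2*s_1 - 2)[m] + 3*m >= -7 and tot = 9))
Answer: WP = forall s_1. (tab[2] + tot != 10 -> (3*store(tab, 0, 2*s_1 - 2)[m] + 3*m >= -7 and tot = 9))


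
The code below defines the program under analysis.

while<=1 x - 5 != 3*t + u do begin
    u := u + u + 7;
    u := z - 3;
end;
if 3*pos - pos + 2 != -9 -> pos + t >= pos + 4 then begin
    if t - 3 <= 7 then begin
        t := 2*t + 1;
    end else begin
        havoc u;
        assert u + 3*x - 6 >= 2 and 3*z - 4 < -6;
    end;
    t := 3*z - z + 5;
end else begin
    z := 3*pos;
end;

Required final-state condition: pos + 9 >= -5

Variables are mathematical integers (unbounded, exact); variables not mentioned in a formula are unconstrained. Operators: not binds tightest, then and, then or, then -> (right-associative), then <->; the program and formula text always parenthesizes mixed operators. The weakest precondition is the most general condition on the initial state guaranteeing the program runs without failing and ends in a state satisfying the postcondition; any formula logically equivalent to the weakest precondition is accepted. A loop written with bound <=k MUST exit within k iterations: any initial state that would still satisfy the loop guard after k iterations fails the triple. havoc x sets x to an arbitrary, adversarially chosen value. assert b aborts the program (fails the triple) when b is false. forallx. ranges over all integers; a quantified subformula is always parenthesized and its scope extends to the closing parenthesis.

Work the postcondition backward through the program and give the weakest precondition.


Working backward. After the program, the postcondition pos + 9 >= -5 must hold; in canonical form it is pos >= -14.
Then branch requires (t <= 10 -> pos >= -14) and ((not (t <= 10)) -> (forall u_1. (u_1 + 3*x >= 8 and 3*z < -2 and pos >= -14))); else branch requires pos >= -14.
Before the if: ((2*pos != -11 -> t >= 4) -> ((t <= 10 -> pos >= -14) and ((not (t <= 10)) -> (forall u_1. (u_1 + 3*x >= 8 and 3*z < -2 and pos >= -14))))) and ((not (2*pos != -11 -> t >= 4)) -> pos >= -14)
Before the loop (bound <=1), unroll the exhaustion recursion (WP_0 = exit-now case; WP_j = one more guarded iteration, up to j = 1):
  WP_0: (not (x != 3*t + u + 5)) and ((2*pos != -11 -> t >= 4) -> ((t <= 10 -> pos >= -14) and ((not (t <= 10)) -> (forall u_1. (u_1 + 3*x >= 8 and 3*z < -2 and pos >= -14))))) and ((not (2*pos != -11 -> t >= 4)) -> pos >= -14)
  WP_1: (x != 3*t + u + 5 -> ((not (x != 3*t + z + 2)) and ((2*pos != -11 -> t >= 4) -> ((t <= 10 -> pos >= -14) and ((not (t <= 10)) -> (forall u_1. (u_1 + 3*x >= 8 and 3*z < -2 and pos >= -14))))) and ((not (2*pos != -11 -> t >= 4)) -> pos >= -14))) and ((not (x != 3*t + u + 5)) -> (((2*pos != -11 -> t >= 4) -> ((t <= 10 -> pos >= -14) and ((not (t <= 10)) -> (forall u_1. (u_1 + 3*x >= 8 and 3*z < -2 and pos >= -14))))) and ((not (2*pos != -11 -> t >= 4)) -> pos >= -14)))
So before the loop: (x != 3*t + u + 5 -> ((not (x != 3*t + z + 2)) and ((2*pos != -11 -> t >= 4) -> ((t <= 10 -> pos >= -14) and ((not (t <= 10)) -> (forall u_1. (u_1 + 3*x >= 8 and 3*z < -2 and pos >= -14))))) and ((not (2*pos != -11 -> t >= 4)) -> pos >= -14))) and ((not (x != 3*t + u + 5)) -> (((2*pos != -11 -> t >= 4) -> ((t <= 10 -> pos >= -14) and ((not (t <= 10)) -> (forall u_1. (u_1 + 3*x >= 8 and 3*z < -2 and pos >= -14))))) and ((not (2*pos != -11 -> t >= 4)) -> pos >= -14)))
Answer: WP = (x != 3*t + u + 5 -> ((not (x != 3*t + z + 2)) and ((2*pos != -11 -> t >= 4) -> ((t <= 10 -> pos >= -14) and ((not (t <= 10)) -> (forall u_1. (u_1 + 3*x >= 8 and 3*z < -2 and pos >= -14))))) and ((not (2*pos != -11 -> t >= 4)) -> pos >= -14))) and ((not (x != 3*t + u + 5)) -> (((2*pos != -11 -> t >= 4) -> ((t <= 10 -> pos >= -14) and ((not (t <= 10)) -> (forall u_1. (u_1 + 3*x >= 8 and 3*z < -2 and pos >= -14))))) and ((not (2*pos != -11 -> t >= 4)) -> pos >= -14)))


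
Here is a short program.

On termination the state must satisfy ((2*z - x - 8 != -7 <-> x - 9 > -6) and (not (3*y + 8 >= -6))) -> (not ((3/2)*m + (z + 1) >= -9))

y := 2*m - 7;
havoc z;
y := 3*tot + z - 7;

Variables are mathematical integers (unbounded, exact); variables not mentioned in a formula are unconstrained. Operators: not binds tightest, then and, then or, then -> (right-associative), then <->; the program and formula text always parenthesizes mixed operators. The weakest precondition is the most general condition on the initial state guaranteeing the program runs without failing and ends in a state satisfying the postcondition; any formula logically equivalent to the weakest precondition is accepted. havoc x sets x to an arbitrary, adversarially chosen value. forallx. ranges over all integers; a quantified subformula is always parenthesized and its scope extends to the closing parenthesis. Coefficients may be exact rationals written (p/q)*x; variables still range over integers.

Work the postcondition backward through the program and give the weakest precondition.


Working backward. After the program, the postcondition ((2*z - x - 8 != -7 <-> x - 9 > -6) and (not (3*y + 8 >= -6))) -> (not ((3/2)*m + (z + 1) >= -9)) must hold; in canonical form it is ((2*z != x + 1 <-> x > 3) and (not (3*y >= -14))) -> (not ((3/2)*m + z >= -10)).
Before y := 3*tot + z - 7: ((2*z != x + 1 <-> x > 3) and (not (9*tot + 3*z >= 7))) -> (not ((3/2)*m + z >= -10))
Before havoc z: forall z_1. (((2*z_1 != x + 1 <-> x > 3) and (not (9*tot + 3*z_1 >= 7))) -> (not ((3/2)*m + z_1 >= -10)))
Before y := 2*m - 7: forall z_1. (((2*z_1 != x + 1 <-> x > 3) and (not (9*tot + 3*z_1 >= 7))) -> (not ((3/2)*m + z_1 >= -10)))
Answer: WP = forall z_1. (((2*z_1 != x + 1 <-> x > 3) and (not (9*tot + 3*z_1 >= 7))) -> (not ((3/2)*m + z_1 >= -10)))


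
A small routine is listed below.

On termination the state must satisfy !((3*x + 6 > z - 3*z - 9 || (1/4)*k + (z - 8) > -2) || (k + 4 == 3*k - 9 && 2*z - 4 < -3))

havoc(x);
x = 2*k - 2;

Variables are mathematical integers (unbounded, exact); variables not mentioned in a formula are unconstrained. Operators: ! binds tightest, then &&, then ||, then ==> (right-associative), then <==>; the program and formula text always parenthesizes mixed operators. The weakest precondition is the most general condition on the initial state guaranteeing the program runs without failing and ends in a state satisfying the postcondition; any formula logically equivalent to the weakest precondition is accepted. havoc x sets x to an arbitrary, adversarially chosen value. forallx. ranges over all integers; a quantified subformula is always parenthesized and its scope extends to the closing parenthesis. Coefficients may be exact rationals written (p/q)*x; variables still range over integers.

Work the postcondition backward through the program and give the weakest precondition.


Working backward. After the program, the postcondition !((3*x + 6 > z - 3*z - 9 || (1/4)*k + (z - 8) > -2) || (k + 4 == 3*k - 9 && 2*z - 4 < -3)) must hold; in canonical form it is !(3*x + 2*z > -15 || (1/4)*k + z > 6 || (2*k == 13 && 2*z < 1)).
Before x := 2*k - 2: !(6*k + 2*z > -9 || (1/4)*k + z > 6 || (2*k == 13 && 2*z < 1))
Before havoc x: !(6*k + 2*z > -9 || (1/4)*k + z > 6 || (2*k == 13 && 2*z < 1))
Answer: WP = !(6*k + 2*z > -9 || (1/4)*k + z > 6 || (2*k == 13 && 2*z < 1))


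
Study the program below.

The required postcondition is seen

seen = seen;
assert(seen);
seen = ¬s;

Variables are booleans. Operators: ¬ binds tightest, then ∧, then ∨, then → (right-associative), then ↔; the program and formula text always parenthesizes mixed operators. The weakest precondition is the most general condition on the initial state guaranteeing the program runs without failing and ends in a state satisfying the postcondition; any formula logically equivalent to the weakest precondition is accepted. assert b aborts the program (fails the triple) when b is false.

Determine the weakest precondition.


Working backward. After the program, seen must hold.
Before seen := ¬s: ¬s
Before assert seen: seen ∧ (¬s)
Before seen := seen: seen ∧ (¬s)
Answer: WP = seen ∧ (¬s)


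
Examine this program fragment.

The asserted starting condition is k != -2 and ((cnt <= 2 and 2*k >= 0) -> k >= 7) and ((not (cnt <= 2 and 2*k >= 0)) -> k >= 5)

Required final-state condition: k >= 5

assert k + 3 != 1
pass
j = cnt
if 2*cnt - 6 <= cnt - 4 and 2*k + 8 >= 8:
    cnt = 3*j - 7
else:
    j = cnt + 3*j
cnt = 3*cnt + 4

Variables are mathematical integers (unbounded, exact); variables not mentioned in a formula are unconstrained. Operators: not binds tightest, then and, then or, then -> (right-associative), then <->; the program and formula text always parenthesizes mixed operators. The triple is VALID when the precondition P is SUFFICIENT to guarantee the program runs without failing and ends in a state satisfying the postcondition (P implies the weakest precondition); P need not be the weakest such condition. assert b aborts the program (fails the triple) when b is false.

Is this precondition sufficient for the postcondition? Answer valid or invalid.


Working backward. After the program, k >= 5 must hold.
Before cnt := 3*cnt + 4: k >= 5
Then branch requires k >= 5; else branch requires k >= 5.
Before the if: ((cnt <= 2 and 2*k >= 0) -> k >= 5) and ((not (cnt <= 2 and 2*k >= 0)) -> k >= 5)
Before j := cnt: ((cnt <= 2 and 2*k >= 0) -> k >= 5) and ((not (cnt <= 2 and 2*k >= 0)) -> k >= 5)
Before skip: ((cnt <= 2 and 2*k >= 0) -> k >= 5) and ((not (cnt <= 2 and 2*k >= 0)) -> k >= 5)
Before assert k + 3 != 1: k != -2 and ((cnt <= 2 and 2*k >= 0) -> k >= 5) and ((not (cnt <= 2 and 2*k >= 0)) -> k >= 5)
The weakest precondition is k != -2 and ((cnt <= 2 and 2*k >= 0) -> k >= 5) and ((not (cnt <= 2 and 2*k >= 0)) -> k >= 5).
Check whether k != -2 and ((cnt <= 2 and 2*k >= 0) -> k >= 7) and ((not (cnt <= 2 and 2*k >= 0)) -> k >= 5) implies it.
Every state satisfying the precondition satisfies the weakest precondition: the implication holds.
Answer: valid


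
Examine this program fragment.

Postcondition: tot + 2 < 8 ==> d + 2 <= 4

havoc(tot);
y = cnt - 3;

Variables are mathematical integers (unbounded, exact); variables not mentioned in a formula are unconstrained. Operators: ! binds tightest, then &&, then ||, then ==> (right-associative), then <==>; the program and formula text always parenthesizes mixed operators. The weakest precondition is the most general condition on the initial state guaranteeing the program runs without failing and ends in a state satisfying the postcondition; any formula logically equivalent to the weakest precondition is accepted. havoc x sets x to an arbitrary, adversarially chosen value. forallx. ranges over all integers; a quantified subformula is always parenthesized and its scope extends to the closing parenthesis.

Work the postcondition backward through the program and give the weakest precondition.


Working backward. After the program, the postcondition tot + 2 < 8 ==> d + 2 <= 4 must hold; in canonical form it is tot < 6 ==> d <= 2.
Before y := cnt - 3: tot < 6 ==> d <= 2
Before havoc tot: forall tot_1. (tot_1 < 6 ==> d <= 2)
Answer: WP = forall tot_1. (tot_1 < 6 ==> d <= 2)


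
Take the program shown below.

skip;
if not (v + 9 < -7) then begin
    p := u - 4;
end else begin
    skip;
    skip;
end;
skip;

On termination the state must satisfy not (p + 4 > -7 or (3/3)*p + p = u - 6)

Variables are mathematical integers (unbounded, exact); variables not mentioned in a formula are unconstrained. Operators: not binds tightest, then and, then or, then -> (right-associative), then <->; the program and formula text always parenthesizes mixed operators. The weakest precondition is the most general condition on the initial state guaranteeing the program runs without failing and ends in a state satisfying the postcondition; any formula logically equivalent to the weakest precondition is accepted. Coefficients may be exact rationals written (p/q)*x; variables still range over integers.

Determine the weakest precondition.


Working backward. After the program, the postcondition not (p + 4 > -7 or (3/3)*p + p = u - 6) must hold; in canonical form it is not (p > -11 or 2*p = u - 6).
Before skip: not (p > -11 or 2*p = u - 6)
Then branch requires not (u > -7 or u = 2); else branch requires not (p > -11 or 2*p = u - 6).
Before the if: ((not (v < -16)) -> (not (u > -7 or u = 2))) and (v < -16 -> (not (p > -11 or 2*p = u - 6)))
Before skip: ((not (v < -16)) -> (not (u > -7 or u = 2))) and (v < -16 -> (not (p > -11 or 2*p = u - 6)))
Answer: WP = ((not (v < -16)) -> (not (u > -7 or u = 2))) and (v < -16 -> (not (p > -11 or 2*p = u - 6)))


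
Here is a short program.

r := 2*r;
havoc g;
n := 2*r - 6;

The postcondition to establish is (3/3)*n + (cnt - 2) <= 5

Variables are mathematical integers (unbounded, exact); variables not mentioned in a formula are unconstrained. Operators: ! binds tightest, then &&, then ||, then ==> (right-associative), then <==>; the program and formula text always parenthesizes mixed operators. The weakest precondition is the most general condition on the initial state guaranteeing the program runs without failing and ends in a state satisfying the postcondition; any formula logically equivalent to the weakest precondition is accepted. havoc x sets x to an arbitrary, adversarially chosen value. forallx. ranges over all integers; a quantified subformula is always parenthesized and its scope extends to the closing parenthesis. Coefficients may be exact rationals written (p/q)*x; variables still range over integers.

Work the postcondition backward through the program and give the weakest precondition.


Working backward. After the program, the postcondition (3/3)*n + (cnt - 2) <= 5 must hold; in canonical form it is cnt + n <= 7.
Before n := 2*r - 6: cnt + 2*r <= 13
Before havoc g: cnt + 2*r <= 13
Before r := 2*r: cnt + 4*r <= 13
Answer: WP = cnt + 4*r <= 13


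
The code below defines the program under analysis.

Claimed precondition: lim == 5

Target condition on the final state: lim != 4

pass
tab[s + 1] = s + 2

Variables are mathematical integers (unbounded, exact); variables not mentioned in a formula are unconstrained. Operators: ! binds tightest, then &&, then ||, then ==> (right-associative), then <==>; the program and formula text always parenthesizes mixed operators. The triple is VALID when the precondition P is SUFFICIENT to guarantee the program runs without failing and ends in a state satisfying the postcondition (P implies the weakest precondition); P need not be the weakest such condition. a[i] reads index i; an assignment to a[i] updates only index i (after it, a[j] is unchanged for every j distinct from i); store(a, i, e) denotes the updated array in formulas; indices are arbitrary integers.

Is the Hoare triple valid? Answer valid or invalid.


Working backward. After the program, lim != 4 must hold.
Before tab[s + 1] := s + 2: lim != 4
Before skip: lim != 4
The weakest precondition is lim != 4.
Check whether lim == 5 implies it.
Every state satisfying the precondition satisfies the weakest precondition: the implication holds.
Answer: valid


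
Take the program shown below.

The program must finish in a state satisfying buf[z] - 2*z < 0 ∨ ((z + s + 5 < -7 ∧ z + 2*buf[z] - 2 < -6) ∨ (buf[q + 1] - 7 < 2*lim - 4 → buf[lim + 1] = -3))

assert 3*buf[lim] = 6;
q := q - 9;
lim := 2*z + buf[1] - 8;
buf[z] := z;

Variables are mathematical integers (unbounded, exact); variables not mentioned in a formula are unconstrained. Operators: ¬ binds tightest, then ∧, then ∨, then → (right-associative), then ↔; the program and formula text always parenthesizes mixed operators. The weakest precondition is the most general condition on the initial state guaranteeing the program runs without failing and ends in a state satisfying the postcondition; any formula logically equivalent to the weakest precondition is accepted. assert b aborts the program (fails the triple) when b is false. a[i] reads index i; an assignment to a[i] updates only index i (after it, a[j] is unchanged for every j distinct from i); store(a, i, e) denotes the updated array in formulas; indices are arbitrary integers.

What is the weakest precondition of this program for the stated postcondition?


Working backward. After the program, the postcondition buf[z] - 2*z < 0 ∨ ((z + s + 5 < -7 ∧ z + 2*buf[z] - 2 < -6) ∨ (buf[q + 1] - 7 < 2*lim - 4 → buf[lim + 1] = -3)) must hold; in canonical form it is buf[z] < 2*z ∨ (s + z < -12 ∧ 2*buf[z] + z < -4) ∨ (buf[q + 1] < 2*lim + 3 → buf[lim + 1] = -3).
Before buf[z] := z: store(buf, z, z)[z] < 2*z ∨ (s + z < -12 ∧ 2*store(buf, z, z)[z] + z < -4) ∨ (store(buf, z, z)[q + 1] < 2*lim + 3 → store(buf, z, z)[lim + 1] = -3)
Before lim := 2*z + buf[1] - 8: store(buf, z, z)[z] < 2*z ∨ (s + z < -12 ∧ 2*store(buf, z, z)[z] + z < -4) ∨ (store(buf, z, z)[q + 1] < 2*buf[1] + 4*z - 13 → store(buf, z, z)[buf[1] + 2*z - 7] = -3)
Before q := q - 9: store(buf, z, z)[z] < 2*z ∨ (s + z < -12 ∧ 2*store(buf, z, z)[z] + z < -4) ∨ (store(buf, z, z)[q - 8] < 2*buf[1] + 4*z - 13 → store(buf, z, z)[buf[1] + 2*z - 7] = -3)
Before assert 3*buf[lim] = 6: 3*buf[lim] = 6 ∧ (store(buf, z, z)[z] < 2*z ∨ (s + z < -12 ∧ 2*store(buf, z, z)[z] + z < -4) ∨ (store(buf, z, z)[q - 8] < 2*buf[1] + 4*z - 13 → store(buf, z, z)[buf[1] + 2*z - 7] = -3))
Answer: WP = 3*buf[lim] = 6 ∧ (store(buf, z, z)[z] < 2*z ∨ (s + z < -12 ∧ 2*store(buf, z, z)[z] + z < -4) ∨ (store(buf, z, z)[q - 8] < 2*buf[1] + 4*z - 13 → store(buf, z, z)[buf[1] + 2*z - 7] = -3))


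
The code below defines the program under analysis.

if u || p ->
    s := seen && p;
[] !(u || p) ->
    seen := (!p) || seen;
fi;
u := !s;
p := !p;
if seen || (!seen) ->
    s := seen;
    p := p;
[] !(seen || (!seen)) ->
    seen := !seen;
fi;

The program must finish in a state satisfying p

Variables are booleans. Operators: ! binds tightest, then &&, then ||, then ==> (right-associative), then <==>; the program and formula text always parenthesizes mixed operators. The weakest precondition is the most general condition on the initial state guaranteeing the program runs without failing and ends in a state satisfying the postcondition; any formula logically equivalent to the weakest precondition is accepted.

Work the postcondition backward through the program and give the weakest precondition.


Working backward. After the program, p must hold.
Then branch requires p; else branch requires p.
Before the if: p
Before p := !p: !p
Before u := !s: !p
Then branch requires !p; else branch requires !p.
Before the if: ((u || p) ==> (!p)) && ((!(u || p)) ==> (!p))
Answer: WP = ((u || p) ==> (!p)) && ((!(u || p)) ==> (!p))


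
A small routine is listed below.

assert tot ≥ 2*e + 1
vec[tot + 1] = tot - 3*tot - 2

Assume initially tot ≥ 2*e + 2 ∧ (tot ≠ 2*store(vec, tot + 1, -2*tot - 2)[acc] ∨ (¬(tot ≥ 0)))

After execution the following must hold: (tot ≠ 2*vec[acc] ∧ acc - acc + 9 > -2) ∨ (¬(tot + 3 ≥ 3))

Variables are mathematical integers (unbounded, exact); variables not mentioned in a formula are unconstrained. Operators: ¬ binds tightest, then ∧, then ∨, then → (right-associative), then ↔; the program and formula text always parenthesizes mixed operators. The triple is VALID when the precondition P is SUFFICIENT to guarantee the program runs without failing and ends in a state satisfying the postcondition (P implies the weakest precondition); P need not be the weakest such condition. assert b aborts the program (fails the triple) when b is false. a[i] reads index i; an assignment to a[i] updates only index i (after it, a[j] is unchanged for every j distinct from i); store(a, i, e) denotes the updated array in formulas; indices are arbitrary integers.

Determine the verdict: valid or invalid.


Working backward. After the program, the postcondition (tot ≠ 2*vec[acc] ∧ acc - acc + 9 > -2) ∨ (¬(tot + 3 ≥ 3)) must hold; in canonical form it is tot ≠ 2*vec[acc] ∨ (¬(tot ≥ 0)).
Before vec[tot + 1] := tot - 3*tot - 2: tot ≠ 2*store(vec, tot + 1, -2*tot - 2)[acc] ∨ (¬(tot ≥ 0))
Before assert tot ≥ 2*e + 1: tot ≥ 2*e + 1 ∧ (tot ≠ 2*store(vec, tot + 1, -2*tot - 2)[acc] ∨ (¬(tot ≥ 0)))
The weakest precondition is tot ≥ 2*e + 1 ∧ (tot ≠ 2*store(vec, tot + 1, -2*tot - 2)[acc] ∨ (¬(tot ≥ 0))).
Check whether tot ≥ 2*e + 2 ∧ (tot ≠ 2*store(vec, tot + 1, -2*tot - 2)[acc] ∨ (¬(tot ≥ 0))) implies it.
Every state satisfying the precondition satisfies the weakest precondition: the implication holds.
Answer: valid


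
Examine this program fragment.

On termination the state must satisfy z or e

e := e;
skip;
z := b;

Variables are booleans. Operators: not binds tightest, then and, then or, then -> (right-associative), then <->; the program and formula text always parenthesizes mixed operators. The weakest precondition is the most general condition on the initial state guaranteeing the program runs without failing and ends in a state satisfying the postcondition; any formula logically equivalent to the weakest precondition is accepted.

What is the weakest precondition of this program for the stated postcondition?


Working backward. After the program, z or e must hold.
Before z := b: b or e
Before skip: b or e
Before e := e: b or e
Answer: WP = b or e


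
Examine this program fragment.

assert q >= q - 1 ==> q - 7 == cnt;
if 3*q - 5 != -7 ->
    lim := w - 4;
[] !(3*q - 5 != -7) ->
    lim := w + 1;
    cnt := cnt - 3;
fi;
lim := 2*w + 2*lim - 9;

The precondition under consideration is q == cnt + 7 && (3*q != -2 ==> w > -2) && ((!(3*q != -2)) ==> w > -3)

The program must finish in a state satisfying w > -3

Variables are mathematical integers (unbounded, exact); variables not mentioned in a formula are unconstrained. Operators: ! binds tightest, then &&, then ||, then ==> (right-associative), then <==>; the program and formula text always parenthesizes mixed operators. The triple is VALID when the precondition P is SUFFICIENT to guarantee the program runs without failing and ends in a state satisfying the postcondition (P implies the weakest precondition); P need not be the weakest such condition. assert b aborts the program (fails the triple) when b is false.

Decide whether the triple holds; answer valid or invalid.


Working backward. After the program, w > -3 must hold.
Before lim := 2*w + 2*lim - 9: w > -3
Then branch requires w > -3; else branch requires w > -3.
Before the if: (3*q != -2 ==> w > -3) && ((!(3*q != -2)) ==> w > -3)
Before assert q >= q - 1 ==> q - 7 == cnt: q == cnt + 7 && (3*q != -2 ==> w > -3) && ((!(3*q != -2)) ==> w > -3)
The weakest precondition is q == cnt + 7 && (3*q != -2 ==> w > -3) && ((!(3*q != -2)) ==> w > -3).
Check whether q == cnt + 7 && (3*q != -2 ==> w > -2) && ((!(3*q != -2)) ==> w > -3) implies it.
Every state satisfying the precondition satisfies the weakest precondition: the implication holds.
Answer: valid


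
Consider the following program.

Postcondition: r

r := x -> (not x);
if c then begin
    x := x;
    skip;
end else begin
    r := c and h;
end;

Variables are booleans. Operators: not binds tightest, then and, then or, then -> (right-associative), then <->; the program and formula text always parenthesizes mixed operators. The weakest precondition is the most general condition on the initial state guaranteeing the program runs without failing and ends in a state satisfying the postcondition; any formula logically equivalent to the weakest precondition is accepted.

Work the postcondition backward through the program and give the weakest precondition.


Working backward. After the program, r must hold.
Then branch requires r; else branch requires c and h.
Before the if: (c -> r) and ((not c) -> (c and h))
Before r := x -> (not x): (c -> (x -> (not x))) and ((not c) -> (c and h))
Answer: WP = (c -> (x -> (not x))) and ((not c) -> (c and h))


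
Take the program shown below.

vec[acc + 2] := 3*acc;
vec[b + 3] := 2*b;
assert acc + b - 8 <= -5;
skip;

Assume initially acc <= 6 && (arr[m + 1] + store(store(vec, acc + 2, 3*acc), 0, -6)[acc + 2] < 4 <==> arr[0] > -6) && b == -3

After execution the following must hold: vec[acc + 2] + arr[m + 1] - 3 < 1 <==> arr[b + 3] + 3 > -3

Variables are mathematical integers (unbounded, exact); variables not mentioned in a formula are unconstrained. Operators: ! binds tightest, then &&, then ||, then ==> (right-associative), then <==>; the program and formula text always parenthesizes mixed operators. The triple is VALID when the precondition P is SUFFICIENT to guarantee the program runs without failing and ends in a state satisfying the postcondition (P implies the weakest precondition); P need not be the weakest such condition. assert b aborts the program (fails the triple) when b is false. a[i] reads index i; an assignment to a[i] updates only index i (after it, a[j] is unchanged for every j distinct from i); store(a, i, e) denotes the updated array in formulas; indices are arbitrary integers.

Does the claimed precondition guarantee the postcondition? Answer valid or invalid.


Working backward. After the program, the postcondition vec[acc + 2] + arr[m + 1] - 3 < 1 <==> arr[b + 3] + 3 > -3 must hold; in canonical form it is arr[m + 1] + vec[acc + 2] < 4 <==> arr[b + 3] > -6.
Before skip: arr[m + 1] + vec[acc + 2] < 4 <==> arr[b + 3] > -6
Before assert acc + b - 8 <= -5: acc + b <= 3 && (arr[m + 1] + vec[acc + 2] < 4 <==> arr[b + 3] > -6)
Before vec[b + 3] := 2*b: acc + b <= 3 && (arr[m + 1] + store(vec, b + 3, 2*b)[acc + 2] < 4 <==> arr[b + 3] > -6)
Before vec[acc + 2] := 3*acc: acc + b <= 3 && (arr[m + 1] + store(store(vec, acc + 2, 3*acc), b + 3, 2*b)[acc + 2] < 4 <==> arr[b + 3] > -6)
The weakest precondition is acc + b <= 3 && (arr[m + 1] + store(store(vec, acc + 2, 3*acc), b + 3, 2*b)[acc + 2] < 4 <==> arr[b + 3] > -6).
Check whether acc <= 6 && (arr[m + 1] + store(store(vec, acc + 2, 3*acc), 0, -6)[acc + 2] < 4 <==> arr[0] > -6) && b == -3 implies it.
Every state satisfying the precondition satisfies the weakest precondition: the implication holds.
Answer: valid


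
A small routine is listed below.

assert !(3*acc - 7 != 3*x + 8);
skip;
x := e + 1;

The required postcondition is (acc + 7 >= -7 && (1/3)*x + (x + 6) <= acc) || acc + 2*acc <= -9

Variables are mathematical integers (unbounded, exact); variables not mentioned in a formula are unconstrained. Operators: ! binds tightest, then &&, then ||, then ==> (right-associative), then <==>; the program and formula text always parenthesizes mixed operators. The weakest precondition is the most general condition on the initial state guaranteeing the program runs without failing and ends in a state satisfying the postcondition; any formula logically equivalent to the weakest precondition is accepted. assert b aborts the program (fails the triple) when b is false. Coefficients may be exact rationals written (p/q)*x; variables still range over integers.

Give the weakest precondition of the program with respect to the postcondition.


Working backward. After the program, the postcondition (acc + 7 >= -7 && (1/3)*x + (x + 6) <= acc) || acc + 2*acc <= -9 must hold; in canonical form it is (acc >= -14 && (4/3)*x <= acc - 6) || 3*acc <= -9.
Before x := e + 1: (acc >= -14 && (4/3)*e <= acc - 22/3) || 3*acc <= -9
Before skip: (acc >= -14 && (4/3)*e <= acc - 22/3) || 3*acc <= -9
Before assert !(3*acc - 7 != 3*x + 8): (!(3*acc != 3*x + 15)) && ((acc >= -14 && (4/3)*e <= acc - 22/3) || 3*acc <= -9)
Answer: WP = (!(3*acc != 3*x + 15)) && ((acc >= -14 && (4/3)*e <= acc - 22/3) || 3*acc <= -9)


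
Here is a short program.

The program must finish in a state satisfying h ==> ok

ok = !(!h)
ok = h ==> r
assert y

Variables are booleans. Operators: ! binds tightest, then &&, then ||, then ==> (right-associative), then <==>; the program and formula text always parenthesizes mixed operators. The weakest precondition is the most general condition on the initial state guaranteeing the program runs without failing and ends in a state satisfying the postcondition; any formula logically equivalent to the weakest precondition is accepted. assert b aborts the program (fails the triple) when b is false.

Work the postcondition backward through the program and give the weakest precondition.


Working backward. After the program, h ==> ok must hold.
Before assert y: y && (h ==> ok)
Before ok := h ==> r: y && (h ==> (h ==> r))
Before ok := !(!h): y && (h ==> (h ==> r))
Answer: WP = y && (h ==> (h ==> r))


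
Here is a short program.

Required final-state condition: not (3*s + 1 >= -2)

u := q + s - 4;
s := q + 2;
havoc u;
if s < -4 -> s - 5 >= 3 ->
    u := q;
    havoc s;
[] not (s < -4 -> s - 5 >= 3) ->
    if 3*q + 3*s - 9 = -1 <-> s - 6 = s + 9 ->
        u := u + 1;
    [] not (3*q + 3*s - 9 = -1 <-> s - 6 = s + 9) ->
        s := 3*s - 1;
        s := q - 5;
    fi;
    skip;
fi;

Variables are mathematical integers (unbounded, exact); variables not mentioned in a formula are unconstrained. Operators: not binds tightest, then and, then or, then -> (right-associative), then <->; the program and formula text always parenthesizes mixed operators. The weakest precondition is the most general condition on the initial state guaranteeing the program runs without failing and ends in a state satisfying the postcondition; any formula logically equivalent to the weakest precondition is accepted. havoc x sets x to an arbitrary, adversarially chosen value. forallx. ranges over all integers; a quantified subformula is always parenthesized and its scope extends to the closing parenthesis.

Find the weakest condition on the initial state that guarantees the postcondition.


Working backward. After the program, the postcondition not (3*s + 1 >= -2) must hold; in canonical form it is not (3*s >= -3).
Then branch requires forall s_1. (not (3*s_1 >= -3)); else branch requires ((not (3*q + 3*s = 8)) -> (not (3*s >= -3))) and (3*q + 3*s = 8 -> (not (3*q >= 12))).
Before the if: ((s < -4 -> s >= 8) -> (forall s_1. (not (3*s_1 >= -3)))) and ((not (s < -4 -> s >= 8)) -> (((not (3*q + 3*s = 8)) -> (not (3*s >= -3))) and (3*q + 3*s = 8 -> (not (3*q >= 12)))))
Before havoc u: ((s < -4 -> s >= 8) -> (forall s_1. (not (3*s_1 >= -3)))) and ((not (s < -4 -> s >= 8)) -> (((not (3*q + 3*s = 8)) -> (not (3*s >= -3))) and (3*q + 3*s = 8 -> (not (3*q >= 12)))))
Before s := q + 2: ((q < -6 -> q >= 6) -> (forall s_1. (not (3*s_1 >= -3)))) and ((not (q < -6 -> q >= 6)) -> (((not (6*q = 2)) -> (not (3*q >= -9))) and (6*q = 2 -> (not (3*q >= 12)))))
Before u := q + s - 4: ((q < -6 -> q >= 6) -> (forall s_1. (not (3*s_1 >= -3)))) and ((not (q < -6 -> q >= 6)) -> (((not (6*q = 2)) -> (not (3*q >= -9))) and (6*q = 2 -> (not (3*q >= 12)))))
Answer: WP = ((q < -6 -> q >= 6) -> (forall s_1. (not (3*s_1 >= -3)))) and ((not (q < -6 -> q >= 6)) -> (((not (6*q = 2)) -> (not (3*q >= -9))) and (6*q = 2 -> (not (3*q >= 12)))))
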